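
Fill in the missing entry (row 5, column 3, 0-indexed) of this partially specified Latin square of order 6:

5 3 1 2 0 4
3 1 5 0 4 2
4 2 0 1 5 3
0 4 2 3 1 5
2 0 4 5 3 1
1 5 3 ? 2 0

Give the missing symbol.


Row 5 contains symbols [0, 1, 2, 3, 5] — missing [4].
Column 3 contains symbols [0, 1, 2, 3, 5] — missing [4].
The missing symbol must appear in both missing sets; intersection = [4].
Therefore the hidden value is 4.

Missing value = 4.


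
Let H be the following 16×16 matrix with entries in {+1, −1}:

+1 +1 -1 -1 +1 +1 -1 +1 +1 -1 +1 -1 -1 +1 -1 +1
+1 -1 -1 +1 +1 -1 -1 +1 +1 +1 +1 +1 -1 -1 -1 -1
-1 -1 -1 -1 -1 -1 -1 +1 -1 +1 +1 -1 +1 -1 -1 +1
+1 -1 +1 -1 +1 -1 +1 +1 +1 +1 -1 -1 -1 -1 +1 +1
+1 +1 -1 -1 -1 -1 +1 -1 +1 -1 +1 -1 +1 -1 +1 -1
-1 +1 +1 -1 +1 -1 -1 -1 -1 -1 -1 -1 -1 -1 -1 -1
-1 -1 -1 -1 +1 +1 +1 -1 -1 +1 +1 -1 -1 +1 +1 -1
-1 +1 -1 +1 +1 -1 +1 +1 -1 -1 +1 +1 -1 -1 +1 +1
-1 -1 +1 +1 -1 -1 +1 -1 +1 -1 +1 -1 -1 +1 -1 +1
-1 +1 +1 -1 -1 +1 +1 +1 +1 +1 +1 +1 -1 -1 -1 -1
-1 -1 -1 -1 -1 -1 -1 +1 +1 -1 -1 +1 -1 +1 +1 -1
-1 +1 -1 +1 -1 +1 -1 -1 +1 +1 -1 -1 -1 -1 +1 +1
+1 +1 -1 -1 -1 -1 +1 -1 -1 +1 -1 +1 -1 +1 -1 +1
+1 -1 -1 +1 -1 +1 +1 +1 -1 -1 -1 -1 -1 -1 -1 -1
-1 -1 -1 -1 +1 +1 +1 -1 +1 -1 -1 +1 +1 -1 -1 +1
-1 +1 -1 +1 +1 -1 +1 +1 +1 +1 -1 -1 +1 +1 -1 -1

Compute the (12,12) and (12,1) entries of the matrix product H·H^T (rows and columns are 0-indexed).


Row 1 of H: [1, -1, -1, 1, 1, -1, -1, 1, 1, 1, 1, 1, -1, -1, -1, -1].
Row 12 of H: [1, 1, -1, -1, -1, -1, 1, -1, -1, 1, -1, 1, -1, 1, -1, 1].
(H·H^T)[12][12] = Σ_j H[12][j]·H[12][j] = (1)² + (1)² + (-1)² + (-1)² + (-1)² + (-1)² + (1)² + (-1)² + (-1)² + (1)² + (-1)² + (1)² + (-1)² + (1)² + (-1)² + (1)² = 1 + 1 + 1 + 1 + 1 + 1 + 1 + 1 + 1 + 1 + 1 + 1 + 1 + 1 + 1 + 1 = 16.
(H·H^T)[12][1] = Σ_j H[12][j]·H[1][j] = (1)·(1) + (1)·(-1) + (-1)·(-1) + (-1)·(1) + (-1)·(1) + (-1)·(-1) + (1)·(-1) + (-1)·(1) + (-1)·(1) + (1)·(1) + (-1)·(1) + (1)·(1) + (-1)·(-1) + (1)·(-1) + (-1)·(-1) + (1)·(-1) = 1 + -1 + 1 + -1 + -1 + 1 + -1 + -1 + -1 + 1 + -1 + 1 + 1 + -1 + 1 + -1 = -2.
Rows 12 and 1 are not orthogonal (dot product = -2 ≠ 0), so H is not a Hadamard matrix.

(12,12) entry = 16; (12,1) entry = -2.


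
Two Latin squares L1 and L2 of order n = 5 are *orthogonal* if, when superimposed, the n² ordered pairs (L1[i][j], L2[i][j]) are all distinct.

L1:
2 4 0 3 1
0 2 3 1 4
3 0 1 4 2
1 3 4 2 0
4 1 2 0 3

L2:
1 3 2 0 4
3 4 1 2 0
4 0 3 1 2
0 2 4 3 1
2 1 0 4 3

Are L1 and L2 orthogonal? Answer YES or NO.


Form the n² = 25 superimposed pairs (L1[i][j], L2[i][j]), row by row (rows and columns indexed from 0):
row 0: (2,1) (4,3) (0,2) (3,0) (1,4)
row 1: (0,3) (2,4) (3,1) (1,2) (4,0)
row 2: (3,4) (0,0) (1,3) (4,1) (2,2)
row 3: (1,0) (3,2) (4,4) (2,3) (0,1)
row 4: (4,2) (1,1) (2,0) (0,4) (3,3)
Orthogonality requires all 25 pairs distinct.
Check by first coordinate: for each symbol s of L1, list the L2 entries in the n cells where L1 = s; they must all differ.
  L1 = 0: L2 entries (in reading order) 2, 3, 0, 1, 4 — all 5 distinct ✓
  L1 = 1: L2 entries (in reading order) 4, 2, 3, 0, 1 — all 5 distinct ✓
  L1 = 2: L2 entries (in reading order) 1, 4, 2, 3, 0 — all 5 distinct ✓
  L1 = 3: L2 entries (in reading order) 0, 1, 4, 2, 3 — all 5 distinct ✓
  L1 = 4: L2 entries (in reading order) 3, 0, 1, 4, 2 — all 5 distinct ✓
Every symbol of L1 meets every symbol of L2 exactly once, so all 25 pairs are distinct (25 of 25).
Conclusion: YES.

YES


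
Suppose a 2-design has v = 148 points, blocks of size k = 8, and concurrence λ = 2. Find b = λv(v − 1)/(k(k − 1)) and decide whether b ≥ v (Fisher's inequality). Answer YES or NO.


b = λv(v − 1)/(k(k − 1)) = 2·148·147/(8·7) = 43512/56 = 777.
Compare with v = 148: b ≥ v, so Fisher's inequality holds.

YES


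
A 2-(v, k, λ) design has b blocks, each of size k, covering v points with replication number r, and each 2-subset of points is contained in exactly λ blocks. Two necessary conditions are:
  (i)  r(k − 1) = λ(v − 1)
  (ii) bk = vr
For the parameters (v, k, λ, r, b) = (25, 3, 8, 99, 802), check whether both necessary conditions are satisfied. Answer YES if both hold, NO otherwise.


Condition (i): r(k − 1) = 99·2 = 198; λ(v − 1) = 8·24 = 192. Match? NO.
Condition (ii): bk = 802·3 = 2406; vr = 25·99 = 2475. Match? NO.
Both conditions hold? NO.

NO


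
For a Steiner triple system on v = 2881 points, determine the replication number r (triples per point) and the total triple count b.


An STS(v) is a 2-(v, 3, 1) BIBD: block size k = 3, λ = 1.
Replication: r(k − 1) = λ(v − 1) ⇒ r·2 = 2881 − 1 = 2880 ⇒ r = 1440.
Block count: bk = vr ⇒ b·3 = 2881·1440 = 4148640 ⇒ b = 1382880.
(Check via b = v(v − 1)/6 = 2881·2880/6 = 8297280/6 = 1382880.)

r = 1440, b = 1382880.


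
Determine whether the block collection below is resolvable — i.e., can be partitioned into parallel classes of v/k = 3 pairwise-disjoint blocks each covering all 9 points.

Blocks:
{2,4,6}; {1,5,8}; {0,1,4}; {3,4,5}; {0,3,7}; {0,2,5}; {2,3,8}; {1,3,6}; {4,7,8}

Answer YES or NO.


v = 9, block size k = 3, number of blocks = 9.
For resolvability, blocks must partition into parallel classes of size v/k = 3.
Total blocks must therefore be a multiple of 3: 9 = 3·3 + 0 ⇒ divisible ✓.
Consider block {0,1,4}. The only other block(s) in the collection disjoint from it are {2,3,8} — just 1 block(s). Any parallel class containing {0,1,4} would need 2 other blocks each disjoint from it, so no parallel class of size 3 can contain {0,1,4}.
Since every block must belong to some parallel class in a resolution, the collection cannot be partitioned into parallel classes.
Resolvable? NO.

NO


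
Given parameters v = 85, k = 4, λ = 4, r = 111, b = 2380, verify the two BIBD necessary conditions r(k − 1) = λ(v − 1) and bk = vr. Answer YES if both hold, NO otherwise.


Condition (i): r(k − 1) = 111·3 = 333; λ(v − 1) = 4·84 = 336. Match? NO.
Condition (ii): bk = 2380·4 = 9520; vr = 85·111 = 9435. Match? NO.
Both conditions hold? NO.

NO


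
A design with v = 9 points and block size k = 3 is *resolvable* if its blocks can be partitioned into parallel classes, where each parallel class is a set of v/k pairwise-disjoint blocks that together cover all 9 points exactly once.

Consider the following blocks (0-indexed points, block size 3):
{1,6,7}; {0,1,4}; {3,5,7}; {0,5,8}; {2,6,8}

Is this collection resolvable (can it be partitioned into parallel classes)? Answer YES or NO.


v = 9, block size k = 3, number of blocks = 5.
For resolvability, blocks must partition into parallel classes of size v/k = 3.
Total blocks must therefore be a multiple of 3: 5 = 3·1 + 2 ⇒ not divisible ✗.
Resolvable? NO.

NO


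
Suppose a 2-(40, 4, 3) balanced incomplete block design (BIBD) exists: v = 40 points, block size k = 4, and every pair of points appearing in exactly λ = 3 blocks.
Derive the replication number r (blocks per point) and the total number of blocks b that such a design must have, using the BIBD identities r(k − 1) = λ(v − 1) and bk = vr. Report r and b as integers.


Any 2-(v, k, λ) BIBD satisfies two necessary conditions:
  (i)  Each point sits in r blocks, and counting incidences through any fixed point gives r(k − 1) = λ(v − 1), so r = λ(v − 1)/(k − 1).
  (ii) Total incidences bk = vr, so b = vr/k.
Step 1: r = λ(v − 1)/(k − 1) = 3·(40 − 1)/(4 − 1) = 3·39/3 = 117/3 = 39.
Step 2: b = vr/k = 40·39/4 = 1560/4 = 390.
Check integrality: r = 39 ∈ Z ✓, b = 390 ∈ Z ✓.
(These identities are necessary conditions: they determine r and b for any design with these parameters, but do not by themselves prove that one exists.)

r = 39, b = 390.


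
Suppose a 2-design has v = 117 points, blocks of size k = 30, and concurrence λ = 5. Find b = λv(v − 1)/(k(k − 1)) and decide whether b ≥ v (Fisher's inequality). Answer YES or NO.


r = λ(v − 1)/(k − 1) = 5·116/29 = 20.
b = vr/k = 117·20/30 = 78.
Fisher's inequality: b ≥ v ⇔ 78 ≥ 117? NO.

NO


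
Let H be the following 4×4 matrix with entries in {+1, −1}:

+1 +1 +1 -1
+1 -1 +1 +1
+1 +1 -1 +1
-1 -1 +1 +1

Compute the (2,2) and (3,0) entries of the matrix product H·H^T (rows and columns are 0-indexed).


Row 0 of H: [1, 1, 1, -1].
Row 2 of H: [1, 1, -1, 1].
Row 3 of H: [-1, -1, 1, 1].
(H·H^T)[2][2] = Σ_j H[2][j]·H[2][j] = (1)² + (1)² + (-1)² + (1)² = 1 + 1 + 1 + 1 = 4.
(H·H^T)[3][0] = Σ_j H[3][j]·H[0][j] = (-1)·(1) + (-1)·(1) + (1)·(1) + (1)·(-1) = -1 + -1 + 1 + -1 = -2.
Rows 3 and 0 are not orthogonal (dot product = -2 ≠ 0), so H is not a Hadamard matrix.

(2,2) entry = 4; (3,0) entry = -2.


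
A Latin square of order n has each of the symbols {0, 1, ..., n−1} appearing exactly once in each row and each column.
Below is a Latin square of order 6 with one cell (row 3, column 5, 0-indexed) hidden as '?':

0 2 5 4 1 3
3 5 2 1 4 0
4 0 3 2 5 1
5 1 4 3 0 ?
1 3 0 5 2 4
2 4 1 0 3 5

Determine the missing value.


Row 3 contains symbols [0, 1, 3, 4, 5] — missing [2].
Column 5 contains symbols [0, 1, 3, 4, 5] — missing [2].
The missing symbol must appear in both missing sets; intersection = [2].
Therefore the hidden value is 2.

Missing value = 2.


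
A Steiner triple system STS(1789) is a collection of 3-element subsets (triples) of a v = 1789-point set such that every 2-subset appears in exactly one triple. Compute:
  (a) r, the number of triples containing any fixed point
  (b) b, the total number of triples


An STS(v) is a 2-(v, 3, 1) BIBD: block size k = 3, λ = 1.
Replication: r(k − 1) = λ(v − 1) ⇒ r·2 = 1789 − 1 = 1788 ⇒ r = 894.
Block count: b = v(v − 1)/6 = 1789·1788/6 = 3198732/6 = 533122.
(Check via bk = vr: 533122·3 = 1599366 = 1789·894 = 1599366 ✓.)

r = 894, b = 533122.


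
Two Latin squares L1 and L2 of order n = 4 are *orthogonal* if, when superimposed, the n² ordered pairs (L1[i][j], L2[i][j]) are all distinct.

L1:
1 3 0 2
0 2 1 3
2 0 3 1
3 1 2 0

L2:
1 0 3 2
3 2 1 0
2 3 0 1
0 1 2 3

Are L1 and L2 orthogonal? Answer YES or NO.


Form the n² = 16 superimposed pairs (L1[i][j], L2[i][j]), row by row (rows and columns indexed from 0):
row 0: (1,1) (3,0) (0,3) (2,2)
row 1: (0,3) (2,2) (1,1) (3,0)
row 2: (2,2) (0,3) (3,0) (1,1)
row 3: (3,0) (1,1) (2,2) (0,3)
Orthogonality requires all 16 pairs distinct.
But the pair (0,3) repeats: cell (0,2) has L1 = 0, L2 = 3, and cell (1,0) has L1 = 0, L2 = 3.
A repeated pair means some other pair never occurs (only 4 distinct pairs out of 16), so the squares are not orthogonal.
Conclusion: NO.

NO


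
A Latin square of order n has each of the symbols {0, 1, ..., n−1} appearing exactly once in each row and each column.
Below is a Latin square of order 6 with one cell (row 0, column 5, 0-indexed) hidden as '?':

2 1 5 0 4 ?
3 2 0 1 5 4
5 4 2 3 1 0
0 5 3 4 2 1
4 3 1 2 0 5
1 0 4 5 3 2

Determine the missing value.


Row 0 contains symbols [0, 1, 2, 4, 5] — missing [3].
Column 5 contains symbols [0, 1, 2, 4, 5] — missing [3].
The missing symbol must appear in both missing sets; intersection = [3].
Therefore the hidden value is 3.

Missing value = 3.


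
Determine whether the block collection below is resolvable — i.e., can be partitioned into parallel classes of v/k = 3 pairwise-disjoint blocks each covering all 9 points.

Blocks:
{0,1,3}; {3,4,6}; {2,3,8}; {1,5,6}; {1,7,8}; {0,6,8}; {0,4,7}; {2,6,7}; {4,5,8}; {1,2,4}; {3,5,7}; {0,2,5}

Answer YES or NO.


v = 9, block size k = 3, number of blocks = 12.
For resolvability, blocks must partition into parallel classes of size v/k = 3.
Total blocks must therefore be a multiple of 3: 12 = 3·4 + 0 ⇒ divisible ✓.
Greedy packing gives 4 candidate class(es). Each should be a full parallel class (size 3, covers all 9 points).
  Class 1 (3 blocks): {0,1,3}; {2,6,7}; {4,5,8}. Points covered: [0, 1, 2, 3, 4, 5, 6, 7, 8].
  Class 2 (3 blocks): {3,4,6}; {1,7,8}; {0,2,5}. Points covered: [0, 1, 2, 3, 4, 5, 6, 7, 8].
  Class 3 (3 blocks): {2,3,8}; {1,5,6}; {0,4,7}. Points covered: [0, 1, 2, 3, 4, 5, 6, 7, 8].
  Class 4 (3 blocks): {0,6,8}; {1,2,4}; {3,5,7}. Points covered: [0, 1, 2, 3, 4, 5, 6, 7, 8].
All classes full (size 3)? YES. All classes cover every point? YES.
Resolvable? YES.

YES


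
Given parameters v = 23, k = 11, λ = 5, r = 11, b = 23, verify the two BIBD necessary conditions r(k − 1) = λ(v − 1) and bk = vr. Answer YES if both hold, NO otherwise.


Condition (i): r(k − 1) = 11·10 = 110; λ(v − 1) = 5·22 = 110. Match? YES.
Condition (ii): bk = 23·11 = 253; vr = 23·11 = 253. Match? YES.
Both conditions hold? YES.

YES


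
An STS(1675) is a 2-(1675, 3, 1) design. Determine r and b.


An STS(v) is a 2-(v, 3, 1) BIBD: block size k = 3, λ = 1.
Replication: r(k − 1) = λ(v − 1) ⇒ r·2 = 1675 − 1 = 1674 ⇒ r = 837.
Block count: b = v(v − 1)/6 = 1675·1674/6 = 2803950/6 = 467325.
(Check via bk = vr: 467325·3 = 1401975 = 1675·837 = 1401975 ✓.)

r = 837, b = 467325.


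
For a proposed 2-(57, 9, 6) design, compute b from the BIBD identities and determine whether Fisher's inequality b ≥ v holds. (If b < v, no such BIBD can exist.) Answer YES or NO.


r = λ(v − 1)/(k − 1) = 6·56/8 = 42.
b = vr/k = 57·42/9 = 266.
Fisher's inequality: b ≥ v ⇔ 266 ≥ 57? YES.

YES


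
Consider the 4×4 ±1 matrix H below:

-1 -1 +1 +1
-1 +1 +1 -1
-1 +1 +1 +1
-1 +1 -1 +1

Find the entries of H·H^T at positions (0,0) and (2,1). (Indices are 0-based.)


Row 0 of H: [-1, -1, 1, 1].
Row 1 of H: [-1, 1, 1, -1].
Row 2 of H: [-1, 1, 1, 1].
(H·H^T)[0][0] = Σ_j H[0][j]·H[0][j] = (-1)² + (-1)² + (1)² + (1)² = 1 + 1 + 1 + 1 = 4.
(H·H^T)[2][1] = Σ_j H[2][j]·H[1][j] = (-1)·(-1) + (1)·(1) + (1)·(1) + (1)·(-1) = 1 + 1 + 1 + -1 = 2.
Rows 2 and 1 are not orthogonal (dot product = 2 ≠ 0), so H is not a Hadamard matrix.

(0,0) entry = 4; (2,1) entry = 2.


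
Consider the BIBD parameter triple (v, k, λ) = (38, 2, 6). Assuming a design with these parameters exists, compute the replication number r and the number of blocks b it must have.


Any 2-(v, k, λ) BIBD satisfies two necessary conditions:
  (i)  Each point sits in r blocks, and counting incidences through any fixed point gives r(k − 1) = λ(v − 1), so r = λ(v − 1)/(k − 1).
  (ii) Total incidences bk = vr, so b = vr/k.
Step 1: r = λ(v − 1)/(k − 1) = 6·(38 − 1)/(2 − 1) = 6·37/1 = 222/1 = 222.
Step 2: b = vr/k = 38·222/2 = 8436/2 = 4218.
Check integrality: r = 222 ∈ Z ✓, b = 4218 ∈ Z ✓.
(These identities are necessary conditions: they determine r and b for any design with these parameters, but do not by themselves prove that one exists.)

r = 222, b = 4218.


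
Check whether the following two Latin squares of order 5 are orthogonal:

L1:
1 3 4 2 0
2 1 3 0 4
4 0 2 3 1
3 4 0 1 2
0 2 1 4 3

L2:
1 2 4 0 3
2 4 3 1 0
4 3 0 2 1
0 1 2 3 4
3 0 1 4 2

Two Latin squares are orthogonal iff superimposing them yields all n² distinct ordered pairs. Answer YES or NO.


Form the n² = 25 superimposed pairs (L1[i][j], L2[i][j]), row by row (rows and columns indexed from 0):
row 0: (1,1) (3,2) (4,4) (2,0) (0,3)
row 1: (2,2) (1,4) (3,3) (0,1) (4,0)
row 2: (4,4) (0,3) (2,0) (3,2) (1,1)
row 3: (3,0) (4,1) (0,2) (1,3) (2,4)
row 4: (0,3) (2,0) (1,1) (4,4) (3,2)
Orthogonality requires all 25 pairs distinct.
But the pair (4,4) repeats: cell (0,2) has L1 = 4, L2 = 4, and cell (2,0) has L1 = 4, L2 = 4.
A repeated pair means some other pair never occurs (only 15 distinct pairs out of 25), so the squares are not orthogonal.
Conclusion: NO.

NO


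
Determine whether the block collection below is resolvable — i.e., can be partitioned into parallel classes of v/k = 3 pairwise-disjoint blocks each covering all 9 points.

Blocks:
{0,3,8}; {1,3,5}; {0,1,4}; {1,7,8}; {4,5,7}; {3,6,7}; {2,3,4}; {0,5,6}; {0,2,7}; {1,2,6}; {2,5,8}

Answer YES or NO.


v = 9, block size k = 3, number of blocks = 11.
For resolvability, blocks must partition into parallel classes of size v/k = 3.
Total blocks must therefore be a multiple of 3: 11 = 3·3 + 2 ⇒ not divisible ✗.
Resolvable? NO.

NO


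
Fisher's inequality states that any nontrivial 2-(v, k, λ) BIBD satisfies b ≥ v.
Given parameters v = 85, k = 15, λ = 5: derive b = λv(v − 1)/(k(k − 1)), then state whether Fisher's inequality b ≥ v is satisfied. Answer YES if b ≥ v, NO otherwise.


b = λv(v − 1)/(k(k − 1)) = 5·85·84/(15·14) = 35700/210 = 170.
Compare with v = 85: b ≥ v, so Fisher's inequality holds.

YES


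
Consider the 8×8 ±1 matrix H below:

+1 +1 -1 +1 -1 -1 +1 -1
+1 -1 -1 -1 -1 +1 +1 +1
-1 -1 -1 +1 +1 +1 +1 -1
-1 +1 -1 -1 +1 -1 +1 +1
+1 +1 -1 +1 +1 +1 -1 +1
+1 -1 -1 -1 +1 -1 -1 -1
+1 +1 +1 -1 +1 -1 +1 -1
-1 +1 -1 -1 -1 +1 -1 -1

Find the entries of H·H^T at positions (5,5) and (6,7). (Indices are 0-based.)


Row 5 of H: [1, -1, -1, -1, 1, -1, -1, -1].
Row 6 of H: [1, 1, 1, -1, 1, -1, 1, -1].
Row 7 of H: [-1, 1, -1, -1, -1, 1, -1, -1].
(H·H^T)[5][5] = Σ_j H[5][j]·H[5][j] = (1)² + (-1)² + (-1)² + (-1)² + (1)² + (-1)² + (-1)² + (-1)² = 1 + 1 + 1 + 1 + 1 + 1 + 1 + 1 = 8.
(H·H^T)[6][7] = Σ_j H[6][j]·H[7][j] = (1)·(-1) + (1)·(1) + (1)·(-1) + (-1)·(-1) + (1)·(-1) + (-1)·(1) + (1)·(-1) + (-1)·(-1) = -1 + 1 + -1 + 1 + -1 + -1 + -1 + 1 = -2.
Rows 6 and 7 are not orthogonal (dot product = -2 ≠ 0), so H is not a Hadamard matrix.

(5,5) entry = 8; (6,7) entry = -2.


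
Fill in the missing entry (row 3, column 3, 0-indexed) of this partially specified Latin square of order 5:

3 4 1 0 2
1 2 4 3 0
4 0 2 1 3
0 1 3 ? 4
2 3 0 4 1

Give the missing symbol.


Row 3 contains symbols [0, 1, 3, 4] — missing [2].
Column 3 contains symbols [0, 1, 3, 4] — missing [2].
The missing symbol must appear in both missing sets; intersection = [2].
Therefore the hidden value is 2.

Missing value = 2.


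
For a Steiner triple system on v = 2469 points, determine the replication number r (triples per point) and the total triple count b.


An STS(v) is a 2-(v, 3, 1) BIBD: block size k = 3, λ = 1.
Replication: r(k − 1) = λ(v − 1) ⇒ r·2 = 2469 − 1 = 2468 ⇒ r = 1234.
Block count: b = v(v − 1)/6 = 2469·2468/6 = 6093492/6 = 1015582.

r = 1234, b = 1015582.


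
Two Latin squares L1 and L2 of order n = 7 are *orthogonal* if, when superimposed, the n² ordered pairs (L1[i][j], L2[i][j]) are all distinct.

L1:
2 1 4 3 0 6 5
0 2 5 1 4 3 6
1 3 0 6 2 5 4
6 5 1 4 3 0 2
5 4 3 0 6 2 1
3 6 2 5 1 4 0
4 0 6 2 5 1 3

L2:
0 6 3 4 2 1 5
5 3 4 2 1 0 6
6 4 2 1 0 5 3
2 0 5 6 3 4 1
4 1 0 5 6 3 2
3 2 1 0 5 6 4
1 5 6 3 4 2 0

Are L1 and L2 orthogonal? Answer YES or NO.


Form the n² = 49 superimposed pairs (L1[i][j], L2[i][j]), row by row (rows and columns indexed from 0):
row 0: (2,0) (1,6) (4,3) (3,4) (0,2) (6,1) (5,5)
row 1: (0,5) (2,3) (5,4) (1,2) (4,1) (3,0) (6,6)
row 2: (1,6) (3,4) (0,2) (6,1) (2,0) (5,5) (4,3)
row 3: (6,2) (5,0) (1,5) (4,6) (3,3) (0,4) (2,1)
row 4: (5,4) (4,1) (3,0) (0,5) (6,6) (2,3) (1,2)
row 5: (3,3) (6,2) (2,1) (5,0) (1,5) (4,6) (0,4)
row 6: (4,1) (0,5) (6,6) (2,3) (5,4) (1,2) (3,0)
Orthogonality requires all 49 pairs distinct.
But the pair (1,6) repeats: cell (0,1) has L1 = 1, L2 = 6, and cell (2,0) has L1 = 1, L2 = 6.
A repeated pair means some other pair never occurs (only 21 distinct pairs out of 49), so the squares are not orthogonal.
Conclusion: NO.

NO


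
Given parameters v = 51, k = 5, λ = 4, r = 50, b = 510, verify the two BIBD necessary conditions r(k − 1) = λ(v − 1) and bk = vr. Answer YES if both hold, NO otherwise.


Condition (i): r(k − 1) = 50·4 = 200; λ(v − 1) = 4·50 = 200. Match? YES.
Condition (ii): bk = 510·5 = 2550; vr = 51·50 = 2550. Match? YES.
Both conditions hold? YES.

YES


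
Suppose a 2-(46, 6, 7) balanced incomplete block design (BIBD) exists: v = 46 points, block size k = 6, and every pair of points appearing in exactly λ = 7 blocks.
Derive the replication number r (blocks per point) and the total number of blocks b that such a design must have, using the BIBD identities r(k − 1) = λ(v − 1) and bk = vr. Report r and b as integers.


Any 2-(v, k, λ) BIBD satisfies two necessary conditions:
  (i)  Each point sits in r blocks, and counting incidences through any fixed point gives r(k − 1) = λ(v − 1), so r = λ(v − 1)/(k − 1).
  (ii) Total incidences bk = vr, so b = vr/k.
Step 1: r = λ(v − 1)/(k − 1) = 7·(46 − 1)/(6 − 1) = 7·45/5 = 315/5 = 63.
Step 2: b = vr/k = 46·63/6 = 2898/6 = 483.
Check integrality: r = 63 ∈ Z ✓, b = 483 ∈ Z ✓.
(These identities are necessary conditions: they determine r and b for any design with these parameters, but do not by themselves prove that one exists.)

r = 63, b = 483.


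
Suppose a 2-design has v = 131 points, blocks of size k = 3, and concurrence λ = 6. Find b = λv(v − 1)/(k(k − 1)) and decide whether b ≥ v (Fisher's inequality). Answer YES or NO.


r = λ(v − 1)/(k − 1) = 6·130/2 = 390.
b = vr/k = 131·390/3 = 17030.
Fisher's inequality: b ≥ v ⇔ 17030 ≥ 131? YES.

YES


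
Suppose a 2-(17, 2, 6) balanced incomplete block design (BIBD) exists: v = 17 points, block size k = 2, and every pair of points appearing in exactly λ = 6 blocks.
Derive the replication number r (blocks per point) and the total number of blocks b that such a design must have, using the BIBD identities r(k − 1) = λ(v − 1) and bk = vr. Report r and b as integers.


Any 2-(v, k, λ) BIBD satisfies two necessary conditions:
  (i)  Each point sits in r blocks, and counting incidences through any fixed point gives r(k − 1) = λ(v − 1), so r = λ(v − 1)/(k − 1).
  (ii) Total incidences bk = vr, so b = vr/k.
Step 1: r = λ(v − 1)/(k − 1) = 6·(17 − 1)/(2 − 1) = 6·16/1 = 96/1 = 96.
Step 2: b = vr/k = 17·96/2 = 1632/2 = 816.
Check integrality: r = 96 ∈ Z ✓, b = 816 ∈ Z ✓.
(These identities are necessary conditions: they determine r and b for any design with these parameters, but do not by themselves prove that one exists.)

r = 96, b = 816.


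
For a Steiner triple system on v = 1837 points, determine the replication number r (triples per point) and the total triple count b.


An STS(v) is a 2-(v, 3, 1) BIBD: block size k = 3, λ = 1.
Replication: r(k − 1) = λ(v − 1) ⇒ r·2 = 1837 − 1 = 1836 ⇒ r = 918.
Block count: b = v(v − 1)/6 = 1837·1836/6 = 3372732/6 = 562122.
(Check via bk = vr: 562122·3 = 1686366 = 1837·918 = 1686366 ✓.)

r = 918, b = 562122.


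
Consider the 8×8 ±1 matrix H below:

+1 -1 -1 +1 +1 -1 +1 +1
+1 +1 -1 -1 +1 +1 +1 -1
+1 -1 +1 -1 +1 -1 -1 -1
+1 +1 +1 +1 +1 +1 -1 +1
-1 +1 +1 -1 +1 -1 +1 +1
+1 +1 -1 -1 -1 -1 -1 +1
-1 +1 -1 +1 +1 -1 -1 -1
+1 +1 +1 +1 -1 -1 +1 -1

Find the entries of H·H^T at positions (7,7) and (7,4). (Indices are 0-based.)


Row 4 of H: [-1, 1, 1, -1, 1, -1, 1, 1].
Row 7 of H: [1, 1, 1, 1, -1, -1, 1, -1].
(H·H^T)[7][7] = Σ_j H[7][j]·H[7][j] = (1)² + (1)² + (1)² + (1)² + (-1)² + (-1)² + (1)² + (-1)² = 1 + 1 + 1 + 1 + 1 + 1 + 1 + 1 = 8.
(H·H^T)[7][4] = Σ_j H[7][j]·H[4][j] = (1)·(-1) + (1)·(1) + (1)·(1) + (1)·(-1) + (-1)·(1) + (-1)·(-1) + (1)·(1) + (-1)·(1) = -1 + 1 + 1 + -1 + -1 + 1 + 1 + -1 = 0.
So rows 7 and 4 are orthogonal; the diagonal entry equals n = 8.

(7,7) entry = 8; (7,4) entry = 0.


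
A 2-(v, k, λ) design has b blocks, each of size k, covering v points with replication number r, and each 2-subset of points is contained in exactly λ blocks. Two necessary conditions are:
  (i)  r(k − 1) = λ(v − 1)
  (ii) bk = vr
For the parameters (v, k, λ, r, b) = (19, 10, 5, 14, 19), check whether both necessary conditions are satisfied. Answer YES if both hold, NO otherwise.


Condition (i): r(k − 1) = 14·9 = 126; λ(v − 1) = 5·18 = 90. Match? NO.
Condition (ii): bk = 19·10 = 190; vr = 19·14 = 266. Match? NO.
Both conditions hold? NO.

NO


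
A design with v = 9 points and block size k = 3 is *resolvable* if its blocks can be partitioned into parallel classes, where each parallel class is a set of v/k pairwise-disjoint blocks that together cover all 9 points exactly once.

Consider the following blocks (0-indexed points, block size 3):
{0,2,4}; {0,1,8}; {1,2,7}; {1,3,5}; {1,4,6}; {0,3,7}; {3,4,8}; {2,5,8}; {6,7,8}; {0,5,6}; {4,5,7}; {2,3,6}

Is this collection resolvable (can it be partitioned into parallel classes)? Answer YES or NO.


v = 9, block size k = 3, number of blocks = 12.
For resolvability, blocks must partition into parallel classes of size v/k = 3.
Total blocks must therefore be a multiple of 3: 12 = 3·4 + 0 ⇒ divisible ✓.
Greedy packing gives 4 candidate class(es). Each should be a full parallel class (size 3, covers all 9 points).
  Class 1 (3 blocks): {0,2,4}; {1,3,5}; {6,7,8}. Points covered: [0, 1, 2, 3, 4, 5, 6, 7, 8].
  Class 2 (3 blocks): {0,1,8}; {4,5,7}; {2,3,6}. Points covered: [0, 1, 2, 3, 4, 5, 6, 7, 8].
  Class 3 (3 blocks): {1,2,7}; {3,4,8}; {0,5,6}. Points covered: [0, 1, 2, 3, 4, 5, 6, 7, 8].
  Class 4 (3 blocks): {1,4,6}; {0,3,7}; {2,5,8}. Points covered: [0, 1, 2, 3, 4, 5, 6, 7, 8].
All classes full (size 3)? YES. All classes cover every point? YES.
Resolvable? YES.

YES


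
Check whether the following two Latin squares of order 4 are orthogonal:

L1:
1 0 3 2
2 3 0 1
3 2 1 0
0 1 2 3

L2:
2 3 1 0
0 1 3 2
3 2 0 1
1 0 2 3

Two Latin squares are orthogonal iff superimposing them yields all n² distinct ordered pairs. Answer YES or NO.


Form the n² = 16 superimposed pairs (L1[i][j], L2[i][j]), row by row (rows and columns indexed from 0):
row 0: (1,2) (0,3) (3,1) (2,0)
row 1: (2,0) (3,1) (0,3) (1,2)
row 2: (3,3) (2,2) (1,0) (0,1)
row 3: (0,1) (1,0) (2,2) (3,3)
Orthogonality requires all 16 pairs distinct.
But the pair (2,0) repeats: cell (0,3) has L1 = 2, L2 = 0, and cell (1,0) has L1 = 2, L2 = 0.
A repeated pair means some other pair never occurs (only 8 distinct pairs out of 16), so the squares are not orthogonal.
Conclusion: NO.

NO


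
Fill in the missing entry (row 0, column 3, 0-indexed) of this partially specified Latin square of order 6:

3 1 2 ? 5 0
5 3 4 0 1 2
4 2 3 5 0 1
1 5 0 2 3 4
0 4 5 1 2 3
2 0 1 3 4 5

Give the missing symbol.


Row 0 contains symbols [0, 1, 2, 3, 5] — missing [4].
Column 3 contains symbols [0, 1, 2, 3, 5] — missing [4].
The missing symbol must appear in both missing sets; intersection = [4].
Therefore the hidden value is 4.

Missing value = 4.


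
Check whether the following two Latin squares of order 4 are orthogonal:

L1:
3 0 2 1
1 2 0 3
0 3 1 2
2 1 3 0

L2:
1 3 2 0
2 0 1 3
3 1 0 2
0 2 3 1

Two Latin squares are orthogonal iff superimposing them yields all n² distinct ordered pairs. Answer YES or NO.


Form the n² = 16 superimposed pairs (L1[i][j], L2[i][j]), row by row (rows and columns indexed from 0):
row 0: (3,1) (0,3) (2,2) (1,0)
row 1: (1,2) (2,0) (0,1) (3,3)
row 2: (0,3) (3,1) (1,0) (2,2)
row 3: (2,0) (1,2) (3,3) (0,1)
Orthogonality requires all 16 pairs distinct.
But the pair (0,3) repeats: cell (0,1) has L1 = 0, L2 = 3, and cell (2,0) has L1 = 0, L2 = 3.
A repeated pair means some other pair never occurs (only 8 distinct pairs out of 16), so the squares are not orthogonal.
Conclusion: NO.

NO


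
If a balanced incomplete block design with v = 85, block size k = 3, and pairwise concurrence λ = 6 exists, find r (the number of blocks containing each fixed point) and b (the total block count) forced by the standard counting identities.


Any 2-(v, k, λ) BIBD satisfies two necessary conditions:
  (i)  Each point sits in r blocks, and counting incidences through any fixed point gives r(k − 1) = λ(v − 1), so r = λ(v − 1)/(k − 1).
  (ii) Total incidences bk = vr, so b = vr/k.
Step 1: r = λ(v − 1)/(k − 1) = 6·(85 − 1)/(3 − 1) = 6·84/2 = 504/2 = 252.
Step 2: b = vr/k = 85·252/3 = 21420/3 = 7140.
Check integrality: r = 252 ∈ Z ✓, b = 7140 ∈ Z ✓.
(These identities are necessary conditions: they determine r and b for any design with these parameters, but do not by themselves prove that one exists.)

r = 252, b = 7140.


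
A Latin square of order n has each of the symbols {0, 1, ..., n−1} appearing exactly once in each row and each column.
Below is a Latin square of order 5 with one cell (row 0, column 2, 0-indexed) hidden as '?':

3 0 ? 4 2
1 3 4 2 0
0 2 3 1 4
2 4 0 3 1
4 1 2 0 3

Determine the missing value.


Row 0 contains symbols [0, 2, 3, 4] — missing [1].
Column 2 contains symbols [0, 2, 3, 4] — missing [1].
The missing symbol must appear in both missing sets; intersection = [1].
Therefore the hidden value is 1.

Missing value = 1.


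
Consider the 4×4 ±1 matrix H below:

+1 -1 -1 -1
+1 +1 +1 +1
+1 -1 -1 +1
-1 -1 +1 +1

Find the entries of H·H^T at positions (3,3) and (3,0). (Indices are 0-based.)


Row 0 of H: [1, -1, -1, -1].
Row 3 of H: [-1, -1, 1, 1].
(H·H^T)[3][3] = Σ_j H[3][j]·H[3][j] = (-1)² + (-1)² + (1)² + (1)² = 1 + 1 + 1 + 1 = 4.
(H·H^T)[3][0] = Σ_j H[3][j]·H[0][j] = (-1)·(1) + (-1)·(-1) + (1)·(-1) + (1)·(-1) = -1 + 1 + -1 + -1 = -2.
Rows 3 and 0 are not orthogonal (dot product = -2 ≠ 0), so H is not a Hadamard matrix.

(3,3) entry = 4; (3,0) entry = -2.


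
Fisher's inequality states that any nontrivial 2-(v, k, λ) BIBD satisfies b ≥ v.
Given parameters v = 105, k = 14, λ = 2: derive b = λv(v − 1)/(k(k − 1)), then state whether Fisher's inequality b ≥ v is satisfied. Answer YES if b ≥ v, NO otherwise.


b = λv(v − 1)/(k(k − 1)) = 2·105·104/(14·13) = 21840/182 = 120.
Compare with v = 105: b ≥ v, so Fisher's inequality holds.

YES


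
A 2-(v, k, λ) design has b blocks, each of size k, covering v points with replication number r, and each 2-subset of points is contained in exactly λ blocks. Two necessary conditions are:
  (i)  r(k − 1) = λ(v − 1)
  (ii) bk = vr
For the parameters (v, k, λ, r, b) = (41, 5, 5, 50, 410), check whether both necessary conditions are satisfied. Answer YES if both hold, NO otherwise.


Condition (i): r(k − 1) = 50·4 = 200; λ(v − 1) = 5·40 = 200. Match? YES.
Condition (ii): bk = 410·5 = 2050; vr = 41·50 = 2050. Match? YES.
Both conditions hold? YES.

YES


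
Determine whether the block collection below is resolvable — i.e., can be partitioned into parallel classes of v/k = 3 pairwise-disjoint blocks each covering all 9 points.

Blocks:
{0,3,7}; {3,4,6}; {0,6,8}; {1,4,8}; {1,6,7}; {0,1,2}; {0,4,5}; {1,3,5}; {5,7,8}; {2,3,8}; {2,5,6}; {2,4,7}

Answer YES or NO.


v = 9, block size k = 3, number of blocks = 12.
For resolvability, blocks must partition into parallel classes of size v/k = 3.
Total blocks must therefore be a multiple of 3: 12 = 3·4 + 0 ⇒ divisible ✓.
Greedy packing gives 4 candidate class(es). Each should be a full parallel class (size 3, covers all 9 points).
  Class 1 (3 blocks): {0,3,7}; {1,4,8}; {2,5,6}. Points covered: [0, 1, 2, 3, 4, 5, 6, 7, 8].
  Class 2 (3 blocks): {3,4,6}; {0,1,2}; {5,7,8}. Points covered: [0, 1, 2, 3, 4, 5, 6, 7, 8].
  Class 3 (3 blocks): {0,6,8}; {1,3,5}; {2,4,7}. Points covered: [0, 1, 2, 3, 4, 5, 6, 7, 8].
  Class 4 (3 blocks): {1,6,7}; {0,4,5}; {2,3,8}. Points covered: [0, 1, 2, 3, 4, 5, 6, 7, 8].
All classes full (size 3)? YES. All classes cover every point? YES.
Resolvable? YES.

YES


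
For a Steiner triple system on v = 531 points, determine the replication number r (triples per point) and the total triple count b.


An STS(v) is a 2-(v, 3, 1) BIBD: block size k = 3, λ = 1.
Replication: r(k − 1) = λ(v − 1) ⇒ r·2 = 531 − 1 = 530 ⇒ r = 265.
Block count: bk = vr ⇒ b·3 = 531·265 = 140715 ⇒ b = 46905.

r = 265, b = 46905.


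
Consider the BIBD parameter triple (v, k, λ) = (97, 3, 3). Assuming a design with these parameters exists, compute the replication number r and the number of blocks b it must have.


Any 2-(v, k, λ) BIBD satisfies two necessary conditions:
  (i)  Each point sits in r blocks, and counting incidences through any fixed point gives r(k − 1) = λ(v − 1), so r = λ(v − 1)/(k − 1).
  (ii) Total incidences bk = vr, so b = vr/k.
Step 1: r = λ(v − 1)/(k − 1) = 3·(97 − 1)/(3 − 1) = 3·96/2 = 288/2 = 144.
Step 2: b = vr/k = 97·144/3 = 13968/3 = 4656.
Check integrality: r = 144 ∈ Z ✓, b = 4656 ∈ Z ✓.
(These identities are necessary conditions: they determine r and b for any design with these parameters, but do not by themselves prove that one exists.)

r = 144, b = 4656.


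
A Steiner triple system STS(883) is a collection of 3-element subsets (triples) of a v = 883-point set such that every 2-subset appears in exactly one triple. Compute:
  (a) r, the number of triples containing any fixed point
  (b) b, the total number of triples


An STS(v) is a 2-(v, 3, 1) BIBD: block size k = 3, λ = 1.
Replication: r(k − 1) = λ(v − 1) ⇒ r·2 = 883 − 1 = 882 ⇒ r = 441.
Block count: bk = vr ⇒ b·3 = 883·441 = 389403 ⇒ b = 129801.
(Check via b = v(v − 1)/6 = 883·882/6 = 778806/6 = 129801.)

r = 441, b = 129801.


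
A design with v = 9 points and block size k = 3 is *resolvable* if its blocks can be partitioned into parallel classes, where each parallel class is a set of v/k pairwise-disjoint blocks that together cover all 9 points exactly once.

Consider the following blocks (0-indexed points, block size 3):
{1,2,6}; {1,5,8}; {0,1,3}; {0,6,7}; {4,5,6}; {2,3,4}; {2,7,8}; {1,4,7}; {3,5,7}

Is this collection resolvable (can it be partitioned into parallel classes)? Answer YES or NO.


v = 9, block size k = 3, number of blocks = 9.
For resolvability, blocks must partition into parallel classes of size v/k = 3.
Total blocks must therefore be a multiple of 3: 9 = 3·3 + 0 ⇒ divisible ✓.
Consider block {1,2,6}. The only other block(s) in the collection disjoint from it are {3,5,7} — just 1 block(s). Any parallel class containing {1,2,6} would need 2 other blocks each disjoint from it, so no parallel class of size 3 can contain {1,2,6}.
Since every block must belong to some parallel class in a resolution, the collection cannot be partitioned into parallel classes.
Resolvable? NO.

NO


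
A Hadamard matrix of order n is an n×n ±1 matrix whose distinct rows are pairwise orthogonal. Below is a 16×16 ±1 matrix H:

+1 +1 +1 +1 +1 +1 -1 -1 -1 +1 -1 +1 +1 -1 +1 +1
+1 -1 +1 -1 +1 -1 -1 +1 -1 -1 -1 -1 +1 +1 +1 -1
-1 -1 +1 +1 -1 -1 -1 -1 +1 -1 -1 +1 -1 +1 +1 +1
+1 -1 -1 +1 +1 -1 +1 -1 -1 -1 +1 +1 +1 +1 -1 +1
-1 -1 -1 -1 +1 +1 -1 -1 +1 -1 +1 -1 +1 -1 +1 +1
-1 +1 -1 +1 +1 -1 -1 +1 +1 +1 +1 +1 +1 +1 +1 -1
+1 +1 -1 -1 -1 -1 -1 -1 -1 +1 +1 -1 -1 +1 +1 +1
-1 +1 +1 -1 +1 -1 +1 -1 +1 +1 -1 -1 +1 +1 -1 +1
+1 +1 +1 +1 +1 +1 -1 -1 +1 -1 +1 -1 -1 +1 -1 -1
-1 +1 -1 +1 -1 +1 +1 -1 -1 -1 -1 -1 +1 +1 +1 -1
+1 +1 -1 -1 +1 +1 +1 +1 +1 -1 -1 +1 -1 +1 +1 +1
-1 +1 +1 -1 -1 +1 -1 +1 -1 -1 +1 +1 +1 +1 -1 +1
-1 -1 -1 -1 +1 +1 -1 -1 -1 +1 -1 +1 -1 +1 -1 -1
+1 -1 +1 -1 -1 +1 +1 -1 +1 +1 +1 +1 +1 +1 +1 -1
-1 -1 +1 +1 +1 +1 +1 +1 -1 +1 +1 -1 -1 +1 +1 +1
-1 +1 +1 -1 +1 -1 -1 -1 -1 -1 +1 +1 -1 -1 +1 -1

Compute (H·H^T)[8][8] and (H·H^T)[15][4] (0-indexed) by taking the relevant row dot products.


Row 4 of H: [-1, -1, -1, -1, 1, 1, -1, -1, 1, -1, 1, -1, 1, -1, 1, 1].
Row 8 of H: [1, 1, 1, 1, 1, 1, -1, -1, 1, -1, 1, -1, -1, 1, -1, -1].
Row 15 of H: [-1, 1, 1, -1, 1, -1, -1, -1, -1, -1, 1, 1, -1, -1, 1, -1].
(H·H^T)[8][8] = Σ_j H[8][j]·H[8][j] = (1)² + (1)² + (1)² + (1)² + (1)² + (1)² + (-1)² + (-1)² + (1)² + (-1)² + (1)² + (-1)² + (-1)² + (1)² + (-1)² + (-1)² = 1 + 1 + 1 + 1 + 1 + 1 + 1 + 1 + 1 + 1 + 1 + 1 + 1 + 1 + 1 + 1 = 16.
(H·H^T)[15][4] = Σ_j H[15][j]·H[4][j] = (-1)·(-1) + (1)·(-1) + (1)·(-1) + (-1)·(-1) + (1)·(1) + (-1)·(1) + (-1)·(-1) + (-1)·(-1) + (-1)·(1) + (-1)·(-1) + (1)·(1) + (1)·(-1) + (-1)·(1) + (-1)·(-1) + (1)·(1) + (-1)·(1) = 1 + -1 + -1 + 1 + 1 + -1 + 1 + 1 + -1 + 1 + 1 + -1 + -1 + 1 + 1 + -1 = 2.
Rows 15 and 4 are not orthogonal (dot product = 2 ≠ 0), so H is not a Hadamard matrix.

(8,8) entry = 16; (15,4) entry = 2.


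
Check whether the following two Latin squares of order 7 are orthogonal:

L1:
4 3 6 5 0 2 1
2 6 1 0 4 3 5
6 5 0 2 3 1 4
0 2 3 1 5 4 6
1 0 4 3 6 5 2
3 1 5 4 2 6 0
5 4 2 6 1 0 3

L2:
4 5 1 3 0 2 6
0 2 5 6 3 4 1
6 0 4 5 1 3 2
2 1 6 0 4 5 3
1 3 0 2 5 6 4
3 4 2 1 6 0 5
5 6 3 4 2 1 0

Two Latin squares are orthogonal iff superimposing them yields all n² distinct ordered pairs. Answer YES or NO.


Form the n² = 49 superimposed pairs (L1[i][j], L2[i][j]), row by row (rows and columns indexed from 0):
row 0: (4,4) (3,5) (6,1) (5,3) (0,0) (2,2) (1,6)
row 1: (2,0) (6,2) (1,5) (0,6) (4,3) (3,4) (5,1)
row 2: (6,6) (5,0) (0,4) (2,5) (3,1) (1,3) (4,2)
row 3: (0,2) (2,1) (3,6) (1,0) (5,4) (4,5) (6,3)
row 4: (1,1) (0,3) (4,0) (3,2) (6,5) (5,6) (2,4)
row 5: (3,3) (1,4) (5,2) (4,1) (2,6) (6,0) (0,5)
row 6: (5,5) (4,6) (2,3) (6,4) (1,2) (0,1) (3,0)
Orthogonality requires all 49 pairs distinct.
Check by first coordinate: for each symbol s of L1, list the L2 entries in the n cells where L1 = s; they must all differ.
  L1 = 0: L2 entries (in reading order) 0, 6, 4, 2, 3, 5, 1 — all 7 distinct ✓
  L1 = 1: L2 entries (in reading order) 6, 5, 3, 0, 1, 4, 2 — all 7 distinct ✓
  L1 = 2: L2 entries (in reading order) 2, 0, 5, 1, 4, 6, 3 — all 7 distinct ✓
  L1 = 3: L2 entries (in reading order) 5, 4, 1, 6, 2, 3, 0 — all 7 distinct ✓
  L1 = 4: L2 entries (in reading order) 4, 3, 2, 5, 0, 1, 6 — all 7 distinct ✓
  L1 = 5: L2 entries (in reading order) 3, 1, 0, 4, 6, 2, 5 — all 7 distinct ✓
  L1 = 6: L2 entries (in reading order) 1, 2, 6, 3, 5, 0, 4 — all 7 distinct ✓
Every symbol of L1 meets every symbol of L2 exactly once, so all 49 pairs are distinct (49 of 49).
Conclusion: YES.

YES


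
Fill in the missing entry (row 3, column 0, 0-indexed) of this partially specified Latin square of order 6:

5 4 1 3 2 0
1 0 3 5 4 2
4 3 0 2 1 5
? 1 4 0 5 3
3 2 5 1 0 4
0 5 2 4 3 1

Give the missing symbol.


Row 3 contains symbols [0, 1, 3, 4, 5] — missing [2].
Column 0 contains symbols [0, 1, 3, 4, 5] — missing [2].
The missing symbol must appear in both missing sets; intersection = [2].
Therefore the hidden value is 2.

Missing value = 2.


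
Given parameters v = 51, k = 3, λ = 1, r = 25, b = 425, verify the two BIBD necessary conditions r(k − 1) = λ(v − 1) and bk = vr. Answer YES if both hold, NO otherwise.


Condition (i): r(k − 1) = 25·2 = 50; λ(v − 1) = 1·50 = 50. Match? YES.
Condition (ii): bk = 425·3 = 1275; vr = 51·25 = 1275. Match? YES.
Both conditions hold? YES.

YES


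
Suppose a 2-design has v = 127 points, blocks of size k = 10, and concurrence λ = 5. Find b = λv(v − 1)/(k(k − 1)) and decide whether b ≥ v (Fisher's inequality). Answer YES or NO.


r = λ(v − 1)/(k − 1) = 5·126/9 = 70.
b = vr/k = 127·70/10 = 889.
Fisher's inequality: b ≥ v ⇔ 889 ≥ 127? YES.

YES


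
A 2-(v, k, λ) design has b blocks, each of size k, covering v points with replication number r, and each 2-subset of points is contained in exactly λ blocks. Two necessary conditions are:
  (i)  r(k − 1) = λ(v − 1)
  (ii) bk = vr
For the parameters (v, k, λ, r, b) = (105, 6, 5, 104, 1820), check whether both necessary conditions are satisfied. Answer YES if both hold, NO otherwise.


Condition (i): r(k − 1) = 104·5 = 520; λ(v − 1) = 5·104 = 520. Match? YES.
Condition (ii): bk = 1820·6 = 10920; vr = 105·104 = 10920. Match? YES.
Both conditions hold? YES.

YES


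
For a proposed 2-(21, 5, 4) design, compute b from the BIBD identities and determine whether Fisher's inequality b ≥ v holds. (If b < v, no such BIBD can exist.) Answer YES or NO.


b = λv(v − 1)/(k(k − 1)) = 4·21·20/(5·4) = 1680/20 = 84.
Compare with v = 21: b ≥ v, so Fisher's inequality holds.

YES


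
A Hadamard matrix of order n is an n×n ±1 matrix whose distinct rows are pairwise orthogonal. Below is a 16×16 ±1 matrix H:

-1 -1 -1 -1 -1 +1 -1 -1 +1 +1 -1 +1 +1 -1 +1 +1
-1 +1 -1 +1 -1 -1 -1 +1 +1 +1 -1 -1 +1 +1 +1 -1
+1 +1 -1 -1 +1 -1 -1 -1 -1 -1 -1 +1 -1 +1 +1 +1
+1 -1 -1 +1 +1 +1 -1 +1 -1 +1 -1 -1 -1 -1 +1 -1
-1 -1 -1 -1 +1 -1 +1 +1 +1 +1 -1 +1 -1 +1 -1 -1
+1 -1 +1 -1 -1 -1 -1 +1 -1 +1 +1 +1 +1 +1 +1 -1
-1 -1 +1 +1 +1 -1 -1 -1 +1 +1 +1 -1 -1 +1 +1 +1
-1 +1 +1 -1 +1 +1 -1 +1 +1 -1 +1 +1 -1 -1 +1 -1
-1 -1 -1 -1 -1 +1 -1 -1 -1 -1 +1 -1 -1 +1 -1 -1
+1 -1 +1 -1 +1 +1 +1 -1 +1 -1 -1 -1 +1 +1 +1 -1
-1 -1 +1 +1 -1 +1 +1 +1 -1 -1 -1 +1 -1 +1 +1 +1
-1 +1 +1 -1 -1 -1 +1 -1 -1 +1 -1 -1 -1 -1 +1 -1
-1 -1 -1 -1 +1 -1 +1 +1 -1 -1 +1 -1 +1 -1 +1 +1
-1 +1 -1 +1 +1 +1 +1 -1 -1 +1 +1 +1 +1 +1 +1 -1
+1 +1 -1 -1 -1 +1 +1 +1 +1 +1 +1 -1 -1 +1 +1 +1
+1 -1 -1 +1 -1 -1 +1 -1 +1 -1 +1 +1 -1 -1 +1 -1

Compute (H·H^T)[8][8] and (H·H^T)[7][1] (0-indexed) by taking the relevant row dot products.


Row 1 of H: [-1, 1, -1, 1, -1, -1, -1, 1, 1, 1, -1, -1, 1, 1, 1, -1].
Row 7 of H: [-1, 1, 1, -1, 1, 1, -1, 1, 1, -1, 1, 1, -1, -1, 1, -1].
Row 8 of H: [-1, -1, -1, -1, -1, 1, -1, -1, -1, -1, 1, -1, -1, 1, -1, -1].
(H·H^T)[8][8] = Σ_j H[8][j]·H[8][j] = (-1)² + (-1)² + (-1)² + (-1)² + (-1)² + (1)² + (-1)² + (-1)² + (-1)² + (-1)² + (1)² + (-1)² + (-1)² + (1)² + (-1)² + (-1)² = 1 + 1 + 1 + 1 + 1 + 1 + 1 + 1 + 1 + 1 + 1 + 1 + 1 + 1 + 1 + 1 = 16.
(H·H^T)[7][1] = Σ_j H[7][j]·H[1][j] = (-1)·(-1) + (1)·(1) + (1)·(-1) + (-1)·(1) + (1)·(-1) + (1)·(-1) + (-1)·(-1) + (1)·(1) + (1)·(1) + (-1)·(1) + (1)·(-1) + (1)·(-1) + (-1)·(1) + (-1)·(1) + (1)·(1) + (-1)·(-1) = 1 + 1 + -1 + -1 + -1 + -1 + 1 + 1 + 1 + -1 + -1 + -1 + -1 + -1 + 1 + 1 = -2.
Rows 7 and 1 are not orthogonal (dot product = -2 ≠ 0), so H is not a Hadamard matrix.

(8,8) entry = 16; (7,1) entry = -2.
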